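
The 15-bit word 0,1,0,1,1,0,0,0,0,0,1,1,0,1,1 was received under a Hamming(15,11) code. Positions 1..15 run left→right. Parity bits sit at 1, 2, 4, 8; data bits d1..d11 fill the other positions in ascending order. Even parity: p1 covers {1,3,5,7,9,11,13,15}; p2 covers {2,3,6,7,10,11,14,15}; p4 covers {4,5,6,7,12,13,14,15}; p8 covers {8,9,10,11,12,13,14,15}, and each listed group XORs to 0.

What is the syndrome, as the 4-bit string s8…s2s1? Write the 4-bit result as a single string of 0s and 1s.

s1 (pos 1,3,5,7,9,11,13,15): 0⊕0⊕1⊕0⊕0⊕1⊕0⊕1 = 1
s2 (pos 2,3,6,7,10,11,14,15): 1⊕0⊕0⊕0⊕0⊕1⊕1⊕1 = 0
s4 (pos 4,5,6,7,12,13,14,15): 1⊕1⊕0⊕0⊕1⊕0⊕1⊕1 = 1
s8 (pos 8,9,10,11,12,13,14,15): 0⊕0⊕0⊕1⊕1⊕0⊕1⊕1 = 0
Syndrome s8…s1 = 0101 → error at position 5.

0101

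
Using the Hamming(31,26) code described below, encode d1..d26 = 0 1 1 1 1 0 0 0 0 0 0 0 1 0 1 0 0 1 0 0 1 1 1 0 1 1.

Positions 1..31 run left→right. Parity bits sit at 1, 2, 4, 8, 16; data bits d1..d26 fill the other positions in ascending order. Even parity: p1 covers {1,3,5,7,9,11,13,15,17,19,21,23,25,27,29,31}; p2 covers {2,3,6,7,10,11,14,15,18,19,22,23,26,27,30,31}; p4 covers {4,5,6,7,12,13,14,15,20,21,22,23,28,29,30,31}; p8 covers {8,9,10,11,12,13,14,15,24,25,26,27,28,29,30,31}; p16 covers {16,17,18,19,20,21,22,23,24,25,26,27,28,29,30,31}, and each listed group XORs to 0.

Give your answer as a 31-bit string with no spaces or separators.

0000111010000000010100100111011

Place data at non-parity positions: p1 p2 0 p4 1 1 1 p8 1 0 0 0 0 0 0 p16 0 1 0 1 0 0 1 0 0 1 1 1 0 1 1
p1 (pos 1,3,5,7,9,11,13,15,17,19,21,23,25,27,29,31): XOR of data positions = 0⊕1⊕1⊕1⊕0⊕0⊕0⊕0⊕0⊕0⊕1⊕0⊕1⊕0⊕1 = 0
p2 (pos 2,3,6,7,10,11,14,15,18,19,22,23,26,27,30,31): XOR of data positions = 0⊕1⊕1⊕0⊕0⊕0⊕0⊕1⊕0⊕0⊕1⊕1⊕1⊕1⊕1 = 0
p4 (pos 4,5,6,7,12,13,14,15,20,21,22,23,28,29,30,31): XOR of data positions = 1⊕1⊕1⊕0⊕0⊕0⊕0⊕1⊕0⊕0⊕1⊕1⊕0⊕1⊕1 = 0
p8 (pos 8,9,10,11,12,13,14,15,24,25,26,27,28,29,30,31): XOR of data positions = 1⊕0⊕0⊕0⊕0⊕0⊕0⊕0⊕0⊕1⊕1⊕1⊕0⊕1⊕1 = 0
p16 (pos 16,17,18,19,20,21,22,23,24,25,26,27,28,29,30,31): XOR of data positions = 0⊕1⊕0⊕1⊕0⊕0⊕1⊕0⊕0⊕1⊕1⊕1⊕0⊕1⊕1 = 0
Codeword: 0000111010000000010100100111011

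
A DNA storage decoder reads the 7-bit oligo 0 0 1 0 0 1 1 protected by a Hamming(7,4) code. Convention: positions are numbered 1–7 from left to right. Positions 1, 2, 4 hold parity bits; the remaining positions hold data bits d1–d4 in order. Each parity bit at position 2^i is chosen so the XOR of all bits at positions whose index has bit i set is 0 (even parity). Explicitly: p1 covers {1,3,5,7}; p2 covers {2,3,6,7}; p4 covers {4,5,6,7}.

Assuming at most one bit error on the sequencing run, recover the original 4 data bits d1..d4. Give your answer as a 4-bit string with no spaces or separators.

s1 (pos 1,3,5,7): 0⊕1⊕0⊕1 = 0
s2 (pos 2,3,6,7): 0⊕1⊕1⊕1 = 1
s4 (pos 4,5,6,7): 0⊕0⊕1⊕1 = 0
Syndrome s4…s1 = 010 → error at position 2.
Flip position 2: 0010011 → 0110011
Read data bits from positions 3,5,6,7: 1011

1011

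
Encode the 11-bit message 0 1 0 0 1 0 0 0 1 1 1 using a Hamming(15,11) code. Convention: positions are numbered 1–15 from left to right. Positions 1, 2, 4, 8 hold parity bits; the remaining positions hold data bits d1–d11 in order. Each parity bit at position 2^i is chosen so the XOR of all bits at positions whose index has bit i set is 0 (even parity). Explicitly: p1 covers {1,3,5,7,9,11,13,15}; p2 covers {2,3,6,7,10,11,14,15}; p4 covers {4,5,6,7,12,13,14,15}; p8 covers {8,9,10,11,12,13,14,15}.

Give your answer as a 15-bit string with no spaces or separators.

Place data at non-parity positions: p1 p2 0 p4 1 0 0 p8 1 0 0 0 1 1 1
p1 (pos 1,3,5,7,9,11,13,15): XOR of data positions = 0⊕1⊕0⊕1⊕0⊕1⊕1 = 0
p2 (pos 2,3,6,7,10,11,14,15): XOR of data positions = 0⊕0⊕0⊕0⊕0⊕1⊕1 = 0
p4 (pos 4,5,6,7,12,13,14,15): XOR of data positions = 1⊕0⊕0⊕0⊕1⊕1⊕1 = 0
p8 (pos 8,9,10,11,12,13,14,15): XOR of data positions = 1⊕0⊕0⊕0⊕1⊕1⊕1 = 0
Codeword: 000010001000111

000010001000111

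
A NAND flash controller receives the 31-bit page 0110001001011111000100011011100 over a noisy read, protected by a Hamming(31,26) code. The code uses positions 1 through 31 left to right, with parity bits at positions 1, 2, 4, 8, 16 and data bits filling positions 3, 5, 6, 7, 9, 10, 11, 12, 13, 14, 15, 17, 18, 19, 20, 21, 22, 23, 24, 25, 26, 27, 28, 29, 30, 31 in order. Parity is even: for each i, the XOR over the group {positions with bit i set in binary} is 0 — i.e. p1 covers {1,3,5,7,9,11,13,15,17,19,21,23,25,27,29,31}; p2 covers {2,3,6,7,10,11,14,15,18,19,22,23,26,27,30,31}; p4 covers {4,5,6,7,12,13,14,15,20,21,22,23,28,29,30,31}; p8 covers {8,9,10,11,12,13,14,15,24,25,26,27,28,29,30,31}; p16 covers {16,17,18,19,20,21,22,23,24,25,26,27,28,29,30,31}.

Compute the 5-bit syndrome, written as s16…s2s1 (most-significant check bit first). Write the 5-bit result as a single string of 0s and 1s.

10011

s1 (pos 1,3,5,7,9,11,13,15,17,19,21,23,25,27,29,31): 0⊕1⊕0⊕1⊕0⊕0⊕1⊕1⊕0⊕0⊕0⊕0⊕1⊕1⊕1⊕0 = 1
s2 (pos 2,3,6,7,10,11,14,15,18,19,22,23,26,27,30,31): 1⊕1⊕0⊕1⊕1⊕0⊕1⊕1⊕0⊕0⊕0⊕0⊕0⊕1⊕0⊕0 = 1
s4 (pos 4,5,6,7,12,13,14,15,20,21,22,23,28,29,30,31): 0⊕0⊕0⊕1⊕1⊕1⊕1⊕1⊕1⊕0⊕0⊕0⊕1⊕1⊕0⊕0 = 0
s8 (pos 8,9,10,11,12,13,14,15,24,25,26,27,28,29,30,31): 0⊕0⊕1⊕0⊕1⊕1⊕1⊕1⊕1⊕1⊕0⊕1⊕1⊕1⊕0⊕0 = 0
s16 (pos 16,17,18,19,20,21,22,23,24,25,26,27,28,29,30,31): 1⊕0⊕0⊕0⊕1⊕0⊕0⊕0⊕1⊕1⊕0⊕1⊕1⊕1⊕0⊕0 = 1
Syndrome s16…s1 = 10011 → error at position 19.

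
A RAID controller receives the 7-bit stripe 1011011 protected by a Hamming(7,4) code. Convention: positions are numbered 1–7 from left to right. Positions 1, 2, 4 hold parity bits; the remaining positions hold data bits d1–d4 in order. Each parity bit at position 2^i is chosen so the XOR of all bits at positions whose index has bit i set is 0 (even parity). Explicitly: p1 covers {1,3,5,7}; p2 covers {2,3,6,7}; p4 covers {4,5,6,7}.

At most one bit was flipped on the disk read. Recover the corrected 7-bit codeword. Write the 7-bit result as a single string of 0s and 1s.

1011010

s1 (pos 1,3,5,7): 1⊕1⊕0⊕1 = 1
s2 (pos 2,3,6,7): 0⊕1⊕1⊕1 = 1
s4 (pos 4,5,6,7): 1⊕0⊕1⊕1 = 1
Syndrome s4…s1 = 111 → error at position 7.
Flip position 7: 1011011 → 1011010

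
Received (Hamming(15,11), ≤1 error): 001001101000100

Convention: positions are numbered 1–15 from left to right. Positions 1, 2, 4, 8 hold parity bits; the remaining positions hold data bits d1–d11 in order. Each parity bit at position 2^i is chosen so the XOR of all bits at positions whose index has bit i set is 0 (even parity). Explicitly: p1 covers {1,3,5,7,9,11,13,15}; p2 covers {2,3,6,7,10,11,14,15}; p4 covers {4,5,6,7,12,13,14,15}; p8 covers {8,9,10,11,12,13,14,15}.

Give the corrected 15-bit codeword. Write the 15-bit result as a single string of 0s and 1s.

001000101000100

s1 (pos 1,3,5,7,9,11,13,15): 0⊕1⊕0⊕1⊕1⊕0⊕1⊕0 = 0
s2 (pos 2,3,6,7,10,11,14,15): 0⊕1⊕1⊕1⊕0⊕0⊕0⊕0 = 1
s4 (pos 4,5,6,7,12,13,14,15): 0⊕0⊕1⊕1⊕0⊕1⊕0⊕0 = 1
s8 (pos 8,9,10,11,12,13,14,15): 0⊕1⊕0⊕0⊕0⊕1⊕0⊕0 = 0
Syndrome s8…s1 = 0110 → error at position 6.
Flip position 6: 001001101000100 → 001000101000100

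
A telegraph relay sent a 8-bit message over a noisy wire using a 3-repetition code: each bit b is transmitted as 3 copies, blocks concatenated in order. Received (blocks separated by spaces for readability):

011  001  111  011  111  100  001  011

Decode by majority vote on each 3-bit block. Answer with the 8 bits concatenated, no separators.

Block 1 (011): 2 ones → 1
Block 2 (001): 1 one → 0
Block 3 (111): 3 ones → 1
Block 4 (011): 2 ones → 1
Block 5 (111): 3 ones → 1
Block 6 (100): 1 one → 0
Block 7 (001): 1 one → 0
Block 8 (011): 2 ones → 1

10111001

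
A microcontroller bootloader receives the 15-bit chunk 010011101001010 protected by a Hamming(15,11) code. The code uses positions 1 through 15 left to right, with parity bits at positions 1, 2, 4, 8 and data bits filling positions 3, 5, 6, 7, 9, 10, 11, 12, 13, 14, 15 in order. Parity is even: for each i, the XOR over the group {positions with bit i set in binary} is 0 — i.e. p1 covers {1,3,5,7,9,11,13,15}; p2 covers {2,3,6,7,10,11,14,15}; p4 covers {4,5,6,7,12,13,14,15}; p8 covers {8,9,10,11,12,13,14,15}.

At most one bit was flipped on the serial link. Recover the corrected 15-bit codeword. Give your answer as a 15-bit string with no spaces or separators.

s1 (pos 1,3,5,7,9,11,13,15): 0⊕0⊕1⊕1⊕1⊕0⊕0⊕0 = 1
s2 (pos 2,3,6,7,10,11,14,15): 1⊕0⊕1⊕1⊕0⊕0⊕1⊕0 = 0
s4 (pos 4,5,6,7,12,13,14,15): 0⊕1⊕1⊕1⊕1⊕0⊕1⊕0 = 1
s8 (pos 8,9,10,11,12,13,14,15): 0⊕1⊕0⊕0⊕1⊕0⊕1⊕0 = 1
Syndrome s8…s1 = 1101 → error at position 13.
Flip position 13: 010011101001010 → 010011101001110

010011101001110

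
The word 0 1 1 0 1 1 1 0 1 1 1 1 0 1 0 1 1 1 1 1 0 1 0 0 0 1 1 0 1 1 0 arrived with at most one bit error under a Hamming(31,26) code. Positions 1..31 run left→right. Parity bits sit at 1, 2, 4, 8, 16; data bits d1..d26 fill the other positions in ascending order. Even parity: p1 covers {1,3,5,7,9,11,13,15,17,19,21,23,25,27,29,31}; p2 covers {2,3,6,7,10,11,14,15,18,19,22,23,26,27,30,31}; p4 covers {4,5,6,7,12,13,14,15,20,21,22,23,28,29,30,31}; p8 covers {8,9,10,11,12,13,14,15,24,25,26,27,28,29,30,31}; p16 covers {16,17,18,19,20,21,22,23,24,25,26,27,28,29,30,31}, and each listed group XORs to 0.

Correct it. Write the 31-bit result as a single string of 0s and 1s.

s1 (pos 1,3,5,7,9,11,13,15,17,19,21,23,25,27,29,31): 0⊕1⊕1⊕1⊕1⊕1⊕0⊕0⊕1⊕1⊕0⊕0⊕0⊕1⊕1⊕0 = 1
s2 (pos 2,3,6,7,10,11,14,15,18,19,22,23,26,27,30,31): 1⊕1⊕1⊕1⊕1⊕1⊕1⊕0⊕1⊕1⊕1⊕0⊕1⊕1⊕1⊕0 = 1
s4 (pos 4,5,6,7,12,13,14,15,20,21,22,23,28,29,30,31): 0⊕1⊕1⊕1⊕1⊕0⊕1⊕0⊕1⊕0⊕1⊕0⊕0⊕1⊕1⊕0 = 1
s8 (pos 8,9,10,11,12,13,14,15,24,25,26,27,28,29,30,31): 0⊕1⊕1⊕1⊕1⊕0⊕1⊕0⊕0⊕0⊕1⊕1⊕0⊕1⊕1⊕0 = 1
s16 (pos 16,17,18,19,20,21,22,23,24,25,26,27,28,29,30,31): 1⊕1⊕1⊕1⊕1⊕0⊕1⊕0⊕0⊕0⊕1⊕1⊕0⊕1⊕1⊕0 = 0
Syndrome s16…s1 = 01111 → error at position 15.
Flip position 15: 0110111011110101111101000110110 → 0110111011110111111101000110110

0110111011110111111101000110110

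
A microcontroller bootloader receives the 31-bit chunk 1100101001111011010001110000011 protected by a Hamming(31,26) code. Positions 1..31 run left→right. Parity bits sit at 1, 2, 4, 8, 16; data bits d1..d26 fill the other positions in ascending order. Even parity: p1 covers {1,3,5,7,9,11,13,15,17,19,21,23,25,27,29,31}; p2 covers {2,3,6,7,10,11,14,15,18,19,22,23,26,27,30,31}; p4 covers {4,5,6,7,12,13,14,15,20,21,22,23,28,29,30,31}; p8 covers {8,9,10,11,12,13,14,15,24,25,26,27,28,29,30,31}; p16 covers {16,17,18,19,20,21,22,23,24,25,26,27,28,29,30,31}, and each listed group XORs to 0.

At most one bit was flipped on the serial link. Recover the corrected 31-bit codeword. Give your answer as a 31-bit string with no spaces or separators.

s1 (pos 1,3,5,7,9,11,13,15,17,19,21,23,25,27,29,31): 1⊕0⊕1⊕1⊕0⊕1⊕1⊕1⊕0⊕0⊕0⊕1⊕0⊕0⊕0⊕1 = 0
s2 (pos 2,3,6,7,10,11,14,15,18,19,22,23,26,27,30,31): 1⊕0⊕0⊕1⊕1⊕1⊕0⊕1⊕1⊕0⊕1⊕1⊕0⊕0⊕1⊕1 = 0
s4 (pos 4,5,6,7,12,13,14,15,20,21,22,23,28,29,30,31): 0⊕1⊕0⊕1⊕1⊕1⊕0⊕1⊕0⊕0⊕1⊕1⊕0⊕0⊕1⊕1 = 1
s8 (pos 8,9,10,11,12,13,14,15,24,25,26,27,28,29,30,31): 0⊕0⊕1⊕1⊕1⊕1⊕0⊕1⊕1⊕0⊕0⊕0⊕0⊕0⊕1⊕1 = 0
s16 (pos 16,17,18,19,20,21,22,23,24,25,26,27,28,29,30,31): 1⊕0⊕1⊕0⊕0⊕0⊕1⊕1⊕1⊕0⊕0⊕0⊕0⊕0⊕1⊕1 = 1
Syndrome s16…s1 = 10100 → error at position 20.
Flip position 20: 1100101001111011010001110000011 → 1100101001111011010101110000011

1100101001111011010101110000011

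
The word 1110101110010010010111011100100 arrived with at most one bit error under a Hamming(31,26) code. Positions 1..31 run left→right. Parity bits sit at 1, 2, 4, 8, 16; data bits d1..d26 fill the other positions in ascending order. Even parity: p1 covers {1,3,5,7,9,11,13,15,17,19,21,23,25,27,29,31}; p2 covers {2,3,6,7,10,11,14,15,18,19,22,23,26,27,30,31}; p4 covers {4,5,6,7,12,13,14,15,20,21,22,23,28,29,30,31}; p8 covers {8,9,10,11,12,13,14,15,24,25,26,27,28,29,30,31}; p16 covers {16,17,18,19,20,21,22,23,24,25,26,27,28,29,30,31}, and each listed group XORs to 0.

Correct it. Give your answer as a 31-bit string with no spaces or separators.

1100101110010010010111011100100

s1 (pos 1,3,5,7,9,11,13,15,17,19,21,23,25,27,29,31): 1⊕1⊕1⊕1⊕1⊕0⊕0⊕1⊕0⊕0⊕1⊕0⊕1⊕0⊕1⊕0 = 1
s2 (pos 2,3,6,7,10,11,14,15,18,19,22,23,26,27,30,31): 1⊕1⊕0⊕1⊕0⊕0⊕0⊕1⊕1⊕0⊕1⊕0⊕1⊕0⊕0⊕0 = 1
s4 (pos 4,5,6,7,12,13,14,15,20,21,22,23,28,29,30,31): 0⊕1⊕0⊕1⊕1⊕0⊕0⊕1⊕1⊕1⊕1⊕0⊕0⊕1⊕0⊕0 = 0
s8 (pos 8,9,10,11,12,13,14,15,24,25,26,27,28,29,30,31): 1⊕1⊕0⊕0⊕1⊕0⊕0⊕1⊕1⊕1⊕1⊕0⊕0⊕1⊕0⊕0 = 0
s16 (pos 16,17,18,19,20,21,22,23,24,25,26,27,28,29,30,31): 0⊕0⊕1⊕0⊕1⊕1⊕1⊕0⊕1⊕1⊕1⊕0⊕0⊕1⊕0⊕0 = 0
Syndrome s16…s1 = 00011 → error at position 3.
Flip position 3: 1110101110010010010111011100100 → 1100101110010010010111011100100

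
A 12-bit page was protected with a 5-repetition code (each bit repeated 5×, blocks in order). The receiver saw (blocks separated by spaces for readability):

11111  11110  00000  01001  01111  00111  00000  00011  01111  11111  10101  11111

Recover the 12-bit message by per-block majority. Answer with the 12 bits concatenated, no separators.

Block 1 (11111): 5 ones → 1
Block 2 (11110): 4 ones → 1
Block 3 (00000): 0 ones → 0
Block 4 (01001): 2 ones → 0
Block 5 (01111): 4 ones → 1
Block 6 (00111): 3 ones → 1
Block 7 (00000): 0 ones → 0
Block 8 (00011): 2 ones → 0
Block 9 (01111): 4 ones → 1
Block 10 (11111): 5 ones → 1
Block 11 (10101): 3 ones → 1
Block 12 (11111): 5 ones → 1

110011001111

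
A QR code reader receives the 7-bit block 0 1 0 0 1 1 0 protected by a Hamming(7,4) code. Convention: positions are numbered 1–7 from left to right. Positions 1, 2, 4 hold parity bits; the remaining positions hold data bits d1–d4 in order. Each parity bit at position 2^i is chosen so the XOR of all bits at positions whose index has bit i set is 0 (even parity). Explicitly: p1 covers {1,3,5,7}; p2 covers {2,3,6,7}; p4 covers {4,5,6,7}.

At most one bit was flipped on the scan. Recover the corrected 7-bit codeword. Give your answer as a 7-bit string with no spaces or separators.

s1 (pos 1,3,5,7): 0⊕0⊕1⊕0 = 1
s2 (pos 2,3,6,7): 1⊕0⊕1⊕0 = 0
s4 (pos 4,5,6,7): 0⊕1⊕1⊕0 = 0
Syndrome s4…s1 = 001 → error at position 1.
Flip position 1: 0100110 → 1100110

1100110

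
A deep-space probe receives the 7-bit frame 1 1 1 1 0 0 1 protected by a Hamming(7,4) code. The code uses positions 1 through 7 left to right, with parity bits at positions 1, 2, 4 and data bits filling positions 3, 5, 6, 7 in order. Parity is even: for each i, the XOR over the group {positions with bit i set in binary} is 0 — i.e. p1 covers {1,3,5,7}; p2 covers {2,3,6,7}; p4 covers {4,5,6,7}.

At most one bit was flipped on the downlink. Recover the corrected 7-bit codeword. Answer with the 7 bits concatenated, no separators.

1101001

s1 (pos 1,3,5,7): 1⊕1⊕0⊕1 = 1
s2 (pos 2,3,6,7): 1⊕1⊕0⊕1 = 1
s4 (pos 4,5,6,7): 1⊕0⊕0⊕1 = 0
Syndrome s4…s1 = 011 → error at position 3.
Flip position 3: 1111001 → 1101001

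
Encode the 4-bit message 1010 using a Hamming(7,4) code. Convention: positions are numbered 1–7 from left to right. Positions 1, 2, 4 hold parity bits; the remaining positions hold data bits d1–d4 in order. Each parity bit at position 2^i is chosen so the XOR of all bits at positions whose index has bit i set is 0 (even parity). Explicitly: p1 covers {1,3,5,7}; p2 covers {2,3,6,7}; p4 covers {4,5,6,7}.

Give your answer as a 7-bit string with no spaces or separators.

1011010

Place data at non-parity positions: p1 p2 1 p4 0 1 0
p1 (pos 1,3,5,7): XOR of data positions = 1⊕0⊕0 = 1
p2 (pos 2,3,6,7): XOR of data positions = 1⊕1⊕0 = 0
p4 (pos 4,5,6,7): XOR of data positions = 0⊕1⊕0 = 1
Codeword: 1011010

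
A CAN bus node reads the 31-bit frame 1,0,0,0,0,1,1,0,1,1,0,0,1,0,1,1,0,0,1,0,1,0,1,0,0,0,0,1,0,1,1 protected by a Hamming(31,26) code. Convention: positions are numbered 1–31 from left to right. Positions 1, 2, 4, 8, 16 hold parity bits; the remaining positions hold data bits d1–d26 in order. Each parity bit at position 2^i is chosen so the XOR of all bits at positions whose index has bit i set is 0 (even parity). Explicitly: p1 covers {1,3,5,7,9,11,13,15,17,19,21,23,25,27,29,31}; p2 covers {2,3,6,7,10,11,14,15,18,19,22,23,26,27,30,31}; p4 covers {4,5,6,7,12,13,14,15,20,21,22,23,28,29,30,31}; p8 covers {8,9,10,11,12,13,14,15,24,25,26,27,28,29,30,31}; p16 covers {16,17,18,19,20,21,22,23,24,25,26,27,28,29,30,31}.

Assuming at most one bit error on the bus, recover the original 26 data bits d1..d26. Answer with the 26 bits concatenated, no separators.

00111100101001010100001111

s1 (pos 1,3,5,7,9,11,13,15,17,19,21,23,25,27,29,31): 1⊕0⊕0⊕1⊕1⊕0⊕1⊕1⊕0⊕1⊕1⊕1⊕0⊕0⊕0⊕1 = 1
s2 (pos 2,3,6,7,10,11,14,15,18,19,22,23,26,27,30,31): 0⊕0⊕1⊕1⊕1⊕0⊕0⊕1⊕0⊕1⊕0⊕1⊕0⊕0⊕1⊕1 = 0
s4 (pos 4,5,6,7,12,13,14,15,20,21,22,23,28,29,30,31): 0⊕0⊕1⊕1⊕0⊕1⊕0⊕1⊕0⊕1⊕0⊕1⊕1⊕0⊕1⊕1 = 1
s8 (pos 8,9,10,11,12,13,14,15,24,25,26,27,28,29,30,31): 0⊕1⊕1⊕0⊕0⊕1⊕0⊕1⊕0⊕0⊕0⊕0⊕1⊕0⊕1⊕1 = 1
s16 (pos 16,17,18,19,20,21,22,23,24,25,26,27,28,29,30,31): 1⊕0⊕0⊕1⊕0⊕1⊕0⊕1⊕0⊕0⊕0⊕0⊕1⊕0⊕1⊕1 = 1
Syndrome s16…s1 = 11101 → error at position 29.
Flip position 29: 1000011011001011001010100001011 → 1000011011001011001010100001111
Read data bits from positions 3,5,6,7,9,10,11,12,13,14,15,17,18,19,20,21,22,23,24,25,26,27,28,29,30,31: 00111100101001010100001111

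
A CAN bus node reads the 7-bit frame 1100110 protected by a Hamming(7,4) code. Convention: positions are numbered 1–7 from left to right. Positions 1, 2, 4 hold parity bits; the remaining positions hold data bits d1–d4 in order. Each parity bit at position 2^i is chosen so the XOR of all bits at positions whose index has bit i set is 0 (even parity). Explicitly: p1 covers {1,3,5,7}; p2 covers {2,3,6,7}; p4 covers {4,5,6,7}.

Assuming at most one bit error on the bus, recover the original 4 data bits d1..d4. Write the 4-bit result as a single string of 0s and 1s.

s1 (pos 1,3,5,7): 1⊕0⊕1⊕0 = 0
s2 (pos 2,3,6,7): 1⊕0⊕1⊕0 = 0
s4 (pos 4,5,6,7): 0⊕1⊕1⊕0 = 0
Syndrome s4…s1 = 000 → no error.
Read data bits from positions 3,5,6,7: 0110

0110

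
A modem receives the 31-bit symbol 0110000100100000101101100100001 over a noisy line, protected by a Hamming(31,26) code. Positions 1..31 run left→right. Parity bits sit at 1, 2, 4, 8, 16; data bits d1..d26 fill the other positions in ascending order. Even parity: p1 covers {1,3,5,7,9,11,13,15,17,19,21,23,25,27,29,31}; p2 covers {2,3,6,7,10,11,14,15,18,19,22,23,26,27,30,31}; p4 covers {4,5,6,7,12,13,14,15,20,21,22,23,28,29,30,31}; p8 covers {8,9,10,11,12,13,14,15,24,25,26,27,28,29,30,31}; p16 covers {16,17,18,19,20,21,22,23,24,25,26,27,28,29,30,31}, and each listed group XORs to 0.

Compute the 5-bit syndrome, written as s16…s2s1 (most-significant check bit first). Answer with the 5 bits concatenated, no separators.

s1 (pos 1,3,5,7,9,11,13,15,17,19,21,23,25,27,29,31): 0⊕1⊕0⊕0⊕0⊕1⊕0⊕0⊕1⊕1⊕0⊕1⊕0⊕0⊕0⊕1 = 0
s2 (pos 2,3,6,7,10,11,14,15,18,19,22,23,26,27,30,31): 1⊕1⊕0⊕0⊕0⊕1⊕0⊕0⊕0⊕1⊕1⊕1⊕1⊕0⊕0⊕1 = 0
s4 (pos 4,5,6,7,12,13,14,15,20,21,22,23,28,29,30,31): 0⊕0⊕0⊕0⊕0⊕0⊕0⊕0⊕1⊕0⊕1⊕1⊕0⊕0⊕0⊕1 = 0
s8 (pos 8,9,10,11,12,13,14,15,24,25,26,27,28,29,30,31): 1⊕0⊕0⊕1⊕0⊕0⊕0⊕0⊕0⊕0⊕1⊕0⊕0⊕0⊕0⊕1 = 0
s16 (pos 16,17,18,19,20,21,22,23,24,25,26,27,28,29,30,31): 0⊕1⊕0⊕1⊕1⊕0⊕1⊕1⊕0⊕0⊕1⊕0⊕0⊕0⊕0⊕1 = 1
Syndrome s16…s1 = 10000 → error at position 16.

10000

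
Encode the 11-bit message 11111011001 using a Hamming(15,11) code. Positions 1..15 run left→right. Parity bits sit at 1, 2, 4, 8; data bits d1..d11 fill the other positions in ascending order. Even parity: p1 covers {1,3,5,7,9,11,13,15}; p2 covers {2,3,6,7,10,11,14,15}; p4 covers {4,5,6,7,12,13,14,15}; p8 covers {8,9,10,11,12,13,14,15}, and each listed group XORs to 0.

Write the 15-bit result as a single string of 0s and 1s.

Place data at non-parity positions: p1 p2 1 p4 1 1 1 p8 1 0 1 1 0 0 1
p1 (pos 1,3,5,7,9,11,13,15): XOR of data positions = 1⊕1⊕1⊕1⊕1⊕0⊕1 = 0
p2 (pos 2,3,6,7,10,11,14,15): XOR of data positions = 1⊕1⊕1⊕0⊕1⊕0⊕1 = 1
p4 (pos 4,5,6,7,12,13,14,15): XOR of data positions = 1⊕1⊕1⊕1⊕0⊕0⊕1 = 1
p8 (pos 8,9,10,11,12,13,14,15): XOR of data positions = 1⊕0⊕1⊕1⊕0⊕0⊕1 = 0
Codeword: 011111101011001

011111101011001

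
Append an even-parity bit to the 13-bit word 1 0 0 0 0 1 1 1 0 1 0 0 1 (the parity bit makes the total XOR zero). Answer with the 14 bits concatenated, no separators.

XOR of the 13 data bits: 1⊕0⊕0⊕0⊕0⊕1⊕1⊕1⊕0⊕1⊕0⊕0⊕1 = 0
Parity bit = 0 (so all 14 bits XOR to 0).

10000111010010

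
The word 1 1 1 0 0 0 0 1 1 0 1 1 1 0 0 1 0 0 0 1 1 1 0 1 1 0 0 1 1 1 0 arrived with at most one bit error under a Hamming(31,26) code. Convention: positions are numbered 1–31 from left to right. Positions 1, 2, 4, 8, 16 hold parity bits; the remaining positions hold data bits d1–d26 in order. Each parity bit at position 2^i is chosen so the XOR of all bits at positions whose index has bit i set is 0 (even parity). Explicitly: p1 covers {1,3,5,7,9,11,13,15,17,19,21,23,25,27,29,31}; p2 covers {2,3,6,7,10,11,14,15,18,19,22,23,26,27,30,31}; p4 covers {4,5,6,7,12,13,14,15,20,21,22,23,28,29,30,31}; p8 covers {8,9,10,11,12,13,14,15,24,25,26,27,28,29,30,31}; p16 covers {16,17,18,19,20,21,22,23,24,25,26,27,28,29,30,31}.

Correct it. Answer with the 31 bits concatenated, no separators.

s1 (pos 1,3,5,7,9,11,13,15,17,19,21,23,25,27,29,31): 1⊕1⊕0⊕0⊕1⊕1⊕1⊕0⊕0⊕0⊕1⊕0⊕1⊕0⊕1⊕0 = 0
s2 (pos 2,3,6,7,10,11,14,15,18,19,22,23,26,27,30,31): 1⊕1⊕0⊕0⊕0⊕1⊕0⊕0⊕0⊕0⊕1⊕0⊕0⊕0⊕1⊕0 = 1
s4 (pos 4,5,6,7,12,13,14,15,20,21,22,23,28,29,30,31): 0⊕0⊕0⊕0⊕1⊕1⊕0⊕0⊕1⊕1⊕1⊕0⊕1⊕1⊕1⊕0 = 0
s8 (pos 8,9,10,11,12,13,14,15,24,25,26,27,28,29,30,31): 1⊕1⊕0⊕1⊕1⊕1⊕0⊕0⊕1⊕1⊕0⊕0⊕1⊕1⊕1⊕0 = 0
s16 (pos 16,17,18,19,20,21,22,23,24,25,26,27,28,29,30,31): 1⊕0⊕0⊕0⊕1⊕1⊕1⊕0⊕1⊕1⊕0⊕0⊕1⊕1⊕1⊕0 = 1
Syndrome s16…s1 = 10010 → error at position 18.
Flip position 18: 1110000110111001000111011001110 → 1110000110111001010111011001110

1110000110111001010111011001110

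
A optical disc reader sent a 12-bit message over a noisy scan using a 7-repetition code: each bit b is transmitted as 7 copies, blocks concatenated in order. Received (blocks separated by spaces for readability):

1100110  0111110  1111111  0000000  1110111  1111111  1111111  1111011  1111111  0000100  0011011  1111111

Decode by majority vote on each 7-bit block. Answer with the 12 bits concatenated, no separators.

Block 1 (1100110): 4 ones → 1
Block 2 (0111110): 5 ones → 1
Block 3 (1111111): 7 ones → 1
Block 4 (0000000): 0 ones → 0
Block 5 (1110111): 6 ones → 1
Block 6 (1111111): 7 ones → 1
Block 7 (1111111): 7 ones → 1
Block 8 (1111011): 6 ones → 1
Block 9 (1111111): 7 ones → 1
Block 10 (0000100): 1 one → 0
Block 11 (0011011): 4 ones → 1
Block 12 (1111111): 7 ones → 1

111011111011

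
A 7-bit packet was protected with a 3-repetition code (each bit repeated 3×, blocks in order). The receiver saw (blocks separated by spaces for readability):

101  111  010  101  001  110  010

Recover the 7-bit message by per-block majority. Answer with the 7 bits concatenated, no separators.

1101010

Block 1 (101): 2 ones → 1
Block 2 (111): 3 ones → 1
Block 3 (010): 1 one → 0
Block 4 (101): 2 ones → 1
Block 5 (001): 1 one → 0
Block 6 (110): 2 ones → 1
Block 7 (010): 1 one → 0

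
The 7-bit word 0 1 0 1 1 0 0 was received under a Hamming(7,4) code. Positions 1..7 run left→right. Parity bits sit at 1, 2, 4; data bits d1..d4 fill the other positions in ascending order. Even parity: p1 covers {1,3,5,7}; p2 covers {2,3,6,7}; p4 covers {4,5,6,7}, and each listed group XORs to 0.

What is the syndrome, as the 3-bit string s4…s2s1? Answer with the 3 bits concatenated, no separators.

s1 (pos 1,3,5,7): 0⊕0⊕1⊕0 = 1
s2 (pos 2,3,6,7): 1⊕0⊕0⊕0 = 1
s4 (pos 4,5,6,7): 1⊕1⊕0⊕0 = 0
Syndrome s4…s1 = 011 → error at position 3.

011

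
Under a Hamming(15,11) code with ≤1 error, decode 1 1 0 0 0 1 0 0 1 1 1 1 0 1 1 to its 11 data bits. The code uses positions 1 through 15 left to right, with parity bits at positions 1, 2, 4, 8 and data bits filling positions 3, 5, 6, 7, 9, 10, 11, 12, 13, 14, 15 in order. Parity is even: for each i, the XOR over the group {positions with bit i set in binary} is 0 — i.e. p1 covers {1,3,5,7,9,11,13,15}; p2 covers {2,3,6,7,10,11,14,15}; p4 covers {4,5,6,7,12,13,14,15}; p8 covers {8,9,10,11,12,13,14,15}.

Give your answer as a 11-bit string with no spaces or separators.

00101111011

s1 (pos 1,3,5,7,9,11,13,15): 1⊕0⊕0⊕0⊕1⊕1⊕0⊕1 = 0
s2 (pos 2,3,6,7,10,11,14,15): 1⊕0⊕1⊕0⊕1⊕1⊕1⊕1 = 0
s4 (pos 4,5,6,7,12,13,14,15): 0⊕0⊕1⊕0⊕1⊕0⊕1⊕1 = 0
s8 (pos 8,9,10,11,12,13,14,15): 0⊕1⊕1⊕1⊕1⊕0⊕1⊕1 = 0
Syndrome s8…s1 = 0000 → no error.
Read data bits from positions 3,5,6,7,9,10,11,12,13,14,15: 00101111011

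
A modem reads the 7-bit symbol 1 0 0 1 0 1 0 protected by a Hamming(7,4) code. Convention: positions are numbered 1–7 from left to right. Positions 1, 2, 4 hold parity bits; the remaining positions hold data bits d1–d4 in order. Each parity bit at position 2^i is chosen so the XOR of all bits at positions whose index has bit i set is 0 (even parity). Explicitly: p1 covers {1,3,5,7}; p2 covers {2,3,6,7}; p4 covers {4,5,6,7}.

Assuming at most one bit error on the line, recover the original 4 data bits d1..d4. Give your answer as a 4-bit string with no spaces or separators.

s1 (pos 1,3,5,7): 1⊕0⊕0⊕0 = 1
s2 (pos 2,3,6,7): 0⊕0⊕1⊕0 = 1
s4 (pos 4,5,6,7): 1⊕0⊕1⊕0 = 0
Syndrome s4…s1 = 011 → error at position 3.
Flip position 3: 1001010 → 1011010
Read data bits from positions 3,5,6,7: 1010

1010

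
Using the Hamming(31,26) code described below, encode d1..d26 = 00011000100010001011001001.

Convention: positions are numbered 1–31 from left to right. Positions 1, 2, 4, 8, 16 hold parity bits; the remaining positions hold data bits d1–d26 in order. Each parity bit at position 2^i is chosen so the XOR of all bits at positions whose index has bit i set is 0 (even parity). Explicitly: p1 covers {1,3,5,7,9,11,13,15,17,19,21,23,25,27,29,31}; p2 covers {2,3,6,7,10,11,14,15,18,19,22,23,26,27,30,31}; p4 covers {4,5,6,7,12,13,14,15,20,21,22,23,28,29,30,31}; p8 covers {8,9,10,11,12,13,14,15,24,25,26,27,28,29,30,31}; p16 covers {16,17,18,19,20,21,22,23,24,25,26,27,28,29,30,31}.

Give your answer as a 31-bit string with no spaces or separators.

1001001010001000010001011001001

Place data at non-parity positions: p1 p2 0 p4 0 0 1 p8 1 0 0 0 1 0 0 p16 0 1 0 0 0 1 0 1 1 0 0 1 0 0 1
p1 (pos 1,3,5,7,9,11,13,15,17,19,21,23,25,27,29,31): XOR of data positions = 0⊕0⊕1⊕1⊕0⊕1⊕0⊕0⊕0⊕0⊕0⊕1⊕0⊕0⊕1 = 1
p2 (pos 2,3,6,7,10,11,14,15,18,19,22,23,26,27,30,31): XOR of data positions = 0⊕0⊕1⊕0⊕0⊕0⊕0⊕1⊕0⊕1⊕0⊕0⊕0⊕0⊕1 = 0
p4 (pos 4,5,6,7,12,13,14,15,20,21,22,23,28,29,30,31): XOR of data positions = 0⊕0⊕1⊕0⊕1⊕0⊕0⊕0⊕0⊕1⊕0⊕1⊕0⊕0⊕1 = 1
p8 (pos 8,9,10,11,12,13,14,15,24,25,26,27,28,29,30,31): XOR of data positions = 1⊕0⊕0⊕0⊕1⊕0⊕0⊕1⊕1⊕0⊕0⊕1⊕0⊕0⊕1 = 0
p16 (pos 16,17,18,19,20,21,22,23,24,25,26,27,28,29,30,31): XOR of data positions = 0⊕1⊕0⊕0⊕0⊕1⊕0⊕1⊕1⊕0⊕0⊕1⊕0⊕0⊕1 = 0
Codeword: 1001001010001000010001011001001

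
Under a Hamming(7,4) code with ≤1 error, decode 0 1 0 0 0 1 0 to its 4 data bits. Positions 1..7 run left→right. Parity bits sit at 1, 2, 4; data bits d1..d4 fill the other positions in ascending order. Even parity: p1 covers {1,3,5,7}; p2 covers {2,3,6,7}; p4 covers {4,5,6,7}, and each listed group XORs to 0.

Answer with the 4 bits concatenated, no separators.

0010

s1 (pos 1,3,5,7): 0⊕0⊕0⊕0 = 0
s2 (pos 2,3,6,7): 1⊕0⊕1⊕0 = 0
s4 (pos 4,5,6,7): 0⊕0⊕1⊕0 = 1
Syndrome s4…s1 = 100 → error at position 4.
Flip position 4: 0100010 → 0101010
Read data bits from positions 3,5,6,7: 0010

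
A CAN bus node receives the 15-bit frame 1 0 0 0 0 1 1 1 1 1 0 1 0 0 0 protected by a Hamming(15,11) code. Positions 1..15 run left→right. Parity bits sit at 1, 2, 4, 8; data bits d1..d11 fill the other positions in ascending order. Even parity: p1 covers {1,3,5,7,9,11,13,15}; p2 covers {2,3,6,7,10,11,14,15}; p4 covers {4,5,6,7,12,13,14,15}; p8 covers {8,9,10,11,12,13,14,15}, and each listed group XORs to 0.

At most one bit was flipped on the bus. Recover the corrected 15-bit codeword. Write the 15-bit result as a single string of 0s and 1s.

100001011101000

s1 (pos 1,3,5,7,9,11,13,15): 1⊕0⊕0⊕1⊕1⊕0⊕0⊕0 = 1
s2 (pos 2,3,6,7,10,11,14,15): 0⊕0⊕1⊕1⊕1⊕0⊕0⊕0 = 1
s4 (pos 4,5,6,7,12,13,14,15): 0⊕0⊕1⊕1⊕1⊕0⊕0⊕0 = 1
s8 (pos 8,9,10,11,12,13,14,15): 1⊕1⊕1⊕0⊕1⊕0⊕0⊕0 = 0
Syndrome s8…s1 = 0111 → error at position 7.
Flip position 7: 100001111101000 → 100001011101000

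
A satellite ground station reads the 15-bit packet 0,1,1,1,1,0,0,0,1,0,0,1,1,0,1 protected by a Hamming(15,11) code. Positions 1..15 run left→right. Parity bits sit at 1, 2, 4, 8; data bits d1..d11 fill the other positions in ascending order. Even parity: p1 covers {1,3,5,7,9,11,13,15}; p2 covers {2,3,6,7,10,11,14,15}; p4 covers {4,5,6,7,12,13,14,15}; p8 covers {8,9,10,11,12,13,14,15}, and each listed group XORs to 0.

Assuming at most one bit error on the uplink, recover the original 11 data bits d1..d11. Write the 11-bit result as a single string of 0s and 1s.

s1 (pos 1,3,5,7,9,11,13,15): 0⊕1⊕1⊕0⊕1⊕0⊕1⊕1 = 1
s2 (pos 2,3,6,7,10,11,14,15): 1⊕1⊕0⊕0⊕0⊕0⊕0⊕1 = 1
s4 (pos 4,5,6,7,12,13,14,15): 1⊕1⊕0⊕0⊕1⊕1⊕0⊕1 = 1
s8 (pos 8,9,10,11,12,13,14,15): 0⊕1⊕0⊕0⊕1⊕1⊕0⊕1 = 0
Syndrome s8…s1 = 0111 → error at position 7.
Flip position 7: 011110001001101 → 011110101001101
Read data bits from positions 3,5,6,7,9,10,11,12,13,14,15: 11011001101

11011001101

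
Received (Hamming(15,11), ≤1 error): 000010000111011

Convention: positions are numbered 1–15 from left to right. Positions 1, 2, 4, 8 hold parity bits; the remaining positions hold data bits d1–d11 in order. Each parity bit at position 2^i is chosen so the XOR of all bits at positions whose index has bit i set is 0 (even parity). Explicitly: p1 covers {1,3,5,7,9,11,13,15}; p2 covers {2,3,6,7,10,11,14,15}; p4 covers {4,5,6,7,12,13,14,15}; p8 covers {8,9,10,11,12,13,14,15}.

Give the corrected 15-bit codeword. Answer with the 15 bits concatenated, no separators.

s1 (pos 1,3,5,7,9,11,13,15): 0⊕0⊕1⊕0⊕0⊕1⊕0⊕1 = 1
s2 (pos 2,3,6,7,10,11,14,15): 0⊕0⊕0⊕0⊕1⊕1⊕1⊕1 = 0
s4 (pos 4,5,6,7,12,13,14,15): 0⊕1⊕0⊕0⊕1⊕0⊕1⊕1 = 0
s8 (pos 8,9,10,11,12,13,14,15): 0⊕0⊕1⊕1⊕1⊕0⊕1⊕1 = 1
Syndrome s8…s1 = 1001 → error at position 9.
Flip position 9: 000010000111011 → 000010001111011

000010001111011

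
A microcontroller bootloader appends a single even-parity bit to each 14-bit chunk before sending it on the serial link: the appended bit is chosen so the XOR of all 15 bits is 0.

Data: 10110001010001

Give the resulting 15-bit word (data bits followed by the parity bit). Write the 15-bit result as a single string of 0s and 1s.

101100010100010

XOR of the 14 data bits: 1⊕0⊕1⊕1⊕0⊕0⊕0⊕1⊕0⊕1⊕0⊕0⊕0⊕1 = 0
Parity bit = 0 (so all 15 bits XOR to 0).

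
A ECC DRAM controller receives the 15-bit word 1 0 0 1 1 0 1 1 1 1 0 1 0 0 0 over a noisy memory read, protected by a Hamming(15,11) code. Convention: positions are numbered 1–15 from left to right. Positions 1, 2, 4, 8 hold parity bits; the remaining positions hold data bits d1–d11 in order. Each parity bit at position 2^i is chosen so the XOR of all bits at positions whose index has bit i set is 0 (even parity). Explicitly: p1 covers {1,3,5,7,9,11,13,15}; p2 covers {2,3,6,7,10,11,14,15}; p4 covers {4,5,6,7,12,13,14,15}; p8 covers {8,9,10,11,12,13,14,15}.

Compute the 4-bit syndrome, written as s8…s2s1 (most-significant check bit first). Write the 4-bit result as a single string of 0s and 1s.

0000

s1 (pos 1,3,5,7,9,11,13,15): 1⊕0⊕1⊕1⊕1⊕0⊕0⊕0 = 0
s2 (pos 2,3,6,7,10,11,14,15): 0⊕0⊕0⊕1⊕1⊕0⊕0⊕0 = 0
s4 (pos 4,5,6,7,12,13,14,15): 1⊕1⊕0⊕1⊕1⊕0⊕0⊕0 = 0
s8 (pos 8,9,10,11,12,13,14,15): 1⊕1⊕1⊕0⊕1⊕0⊕0⊕0 = 0
Syndrome s8…s1 = 0000 → no error.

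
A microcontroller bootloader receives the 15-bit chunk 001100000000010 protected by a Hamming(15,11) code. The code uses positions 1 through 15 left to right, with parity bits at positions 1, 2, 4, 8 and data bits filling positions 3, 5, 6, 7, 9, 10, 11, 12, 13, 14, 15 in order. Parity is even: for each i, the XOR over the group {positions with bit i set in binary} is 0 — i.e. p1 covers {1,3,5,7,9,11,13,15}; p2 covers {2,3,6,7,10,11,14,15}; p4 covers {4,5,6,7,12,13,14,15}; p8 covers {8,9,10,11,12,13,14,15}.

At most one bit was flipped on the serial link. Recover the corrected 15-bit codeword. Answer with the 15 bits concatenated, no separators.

001100001000010

s1 (pos 1,3,5,7,9,11,13,15): 0⊕1⊕0⊕0⊕0⊕0⊕0⊕0 = 1
s2 (pos 2,3,6,7,10,11,14,15): 0⊕1⊕0⊕0⊕0⊕0⊕1⊕0 = 0
s4 (pos 4,5,6,7,12,13,14,15): 1⊕0⊕0⊕0⊕0⊕0⊕1⊕0 = 0
s8 (pos 8,9,10,11,12,13,14,15): 0⊕0⊕0⊕0⊕0⊕0⊕1⊕0 = 1
Syndrome s8…s1 = 1001 → error at position 9.
Flip position 9: 001100000000010 → 001100001000010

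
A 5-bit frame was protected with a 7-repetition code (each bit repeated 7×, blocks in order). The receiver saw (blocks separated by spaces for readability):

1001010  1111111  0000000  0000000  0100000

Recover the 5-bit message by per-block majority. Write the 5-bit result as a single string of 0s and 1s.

Block 1 (1001010): 3 ones → 0
Block 2 (1111111): 7 ones → 1
Block 3 (0000000): 0 ones → 0
Block 4 (0000000): 0 ones → 0
Block 5 (0100000): 1 one → 0

01000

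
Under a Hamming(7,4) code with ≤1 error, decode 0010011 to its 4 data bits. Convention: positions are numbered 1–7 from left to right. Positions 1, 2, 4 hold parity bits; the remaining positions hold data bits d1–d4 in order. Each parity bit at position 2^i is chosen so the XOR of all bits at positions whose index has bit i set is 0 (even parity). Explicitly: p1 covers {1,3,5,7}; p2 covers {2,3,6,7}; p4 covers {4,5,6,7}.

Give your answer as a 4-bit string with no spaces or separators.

s1 (pos 1,3,5,7): 0⊕1⊕0⊕1 = 0
s2 (pos 2,3,6,7): 0⊕1⊕1⊕1 = 1
s4 (pos 4,5,6,7): 0⊕0⊕1⊕1 = 0
Syndrome s4…s1 = 010 → error at position 2.
Flip position 2: 0010011 → 0110011
Read data bits from positions 3,5,6,7: 1011

1011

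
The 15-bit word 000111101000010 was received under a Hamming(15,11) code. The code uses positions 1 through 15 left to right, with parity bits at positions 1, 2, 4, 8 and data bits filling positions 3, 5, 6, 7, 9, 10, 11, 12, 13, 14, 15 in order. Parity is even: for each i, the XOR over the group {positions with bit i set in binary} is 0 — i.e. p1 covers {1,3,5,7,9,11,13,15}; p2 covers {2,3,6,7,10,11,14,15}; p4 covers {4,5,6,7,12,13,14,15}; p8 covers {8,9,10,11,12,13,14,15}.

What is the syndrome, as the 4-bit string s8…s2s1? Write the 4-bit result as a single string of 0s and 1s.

s1 (pos 1,3,5,7,9,11,13,15): 0⊕0⊕1⊕1⊕1⊕0⊕0⊕0 = 1
s2 (pos 2,3,6,7,10,11,14,15): 0⊕0⊕1⊕1⊕0⊕0⊕1⊕0 = 1
s4 (pos 4,5,6,7,12,13,14,15): 1⊕1⊕1⊕1⊕0⊕0⊕1⊕0 = 1
s8 (pos 8,9,10,11,12,13,14,15): 0⊕1⊕0⊕0⊕0⊕0⊕1⊕0 = 0
Syndrome s8…s1 = 0111 → error at position 7.

0111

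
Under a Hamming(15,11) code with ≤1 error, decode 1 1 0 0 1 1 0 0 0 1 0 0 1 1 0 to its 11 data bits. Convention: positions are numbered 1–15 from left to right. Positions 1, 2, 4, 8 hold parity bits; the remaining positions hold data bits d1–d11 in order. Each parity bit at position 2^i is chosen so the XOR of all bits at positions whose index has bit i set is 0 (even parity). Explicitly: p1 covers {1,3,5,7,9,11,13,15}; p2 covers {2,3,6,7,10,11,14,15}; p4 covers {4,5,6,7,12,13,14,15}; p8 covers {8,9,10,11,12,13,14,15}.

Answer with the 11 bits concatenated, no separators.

s1 (pos 1,3,5,7,9,11,13,15): 1⊕0⊕1⊕0⊕0⊕0⊕1⊕0 = 1
s2 (pos 2,3,6,7,10,11,14,15): 1⊕0⊕1⊕0⊕1⊕0⊕1⊕0 = 0
s4 (pos 4,5,6,7,12,13,14,15): 0⊕1⊕1⊕0⊕0⊕1⊕1⊕0 = 0
s8 (pos 8,9,10,11,12,13,14,15): 0⊕0⊕1⊕0⊕0⊕1⊕1⊕0 = 1
Syndrome s8…s1 = 1001 → error at position 9.
Flip position 9: 110011000100110 → 110011001100110
Read data bits from positions 3,5,6,7,9,10,11,12,13,14,15: 01101100110

01101100110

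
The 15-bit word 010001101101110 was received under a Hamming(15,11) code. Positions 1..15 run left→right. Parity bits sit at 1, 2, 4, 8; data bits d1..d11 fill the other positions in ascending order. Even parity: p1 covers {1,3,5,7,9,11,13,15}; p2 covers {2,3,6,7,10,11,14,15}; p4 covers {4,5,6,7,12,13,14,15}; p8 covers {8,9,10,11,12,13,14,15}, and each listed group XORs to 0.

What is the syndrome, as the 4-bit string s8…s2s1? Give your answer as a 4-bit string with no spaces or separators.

s1 (pos 1,3,5,7,9,11,13,15): 0⊕0⊕0⊕1⊕1⊕0⊕1⊕0 = 1
s2 (pos 2,3,6,7,10,11,14,15): 1⊕0⊕1⊕1⊕1⊕0⊕1⊕0 = 1
s4 (pos 4,5,6,7,12,13,14,15): 0⊕0⊕1⊕1⊕1⊕1⊕1⊕0 = 1
s8 (pos 8,9,10,11,12,13,14,15): 0⊕1⊕1⊕0⊕1⊕1⊕1⊕0 = 1
Syndrome s8…s1 = 1111 → error at position 15.

1111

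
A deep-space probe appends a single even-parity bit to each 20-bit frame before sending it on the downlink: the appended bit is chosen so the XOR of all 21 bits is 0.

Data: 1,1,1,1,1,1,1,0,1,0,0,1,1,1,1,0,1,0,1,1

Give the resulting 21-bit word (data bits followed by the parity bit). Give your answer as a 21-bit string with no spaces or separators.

XOR of the 20 data bits: 1⊕1⊕1⊕1⊕1⊕1⊕1⊕0⊕1⊕0⊕0⊕1⊕1⊕1⊕1⊕0⊕1⊕0⊕1⊕1 = 1
Parity bit = 1 (so all 21 bits XOR to 0).

111111101001111010111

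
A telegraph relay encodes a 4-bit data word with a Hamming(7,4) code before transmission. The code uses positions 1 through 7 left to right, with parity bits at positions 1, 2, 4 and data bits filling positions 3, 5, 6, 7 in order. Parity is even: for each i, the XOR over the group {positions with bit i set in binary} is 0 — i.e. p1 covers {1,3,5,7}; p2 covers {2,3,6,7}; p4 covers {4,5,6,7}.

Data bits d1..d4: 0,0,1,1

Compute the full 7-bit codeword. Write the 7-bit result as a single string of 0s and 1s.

1000011

Place data at non-parity positions: p1 p2 0 p4 0 1 1
p1 (pos 1,3,5,7): XOR of data positions = 0⊕0⊕1 = 1
p2 (pos 2,3,6,7): XOR of data positions = 0⊕1⊕1 = 0
p4 (pos 4,5,6,7): XOR of data positions = 0⊕1⊕1 = 0
Codeword: 1000011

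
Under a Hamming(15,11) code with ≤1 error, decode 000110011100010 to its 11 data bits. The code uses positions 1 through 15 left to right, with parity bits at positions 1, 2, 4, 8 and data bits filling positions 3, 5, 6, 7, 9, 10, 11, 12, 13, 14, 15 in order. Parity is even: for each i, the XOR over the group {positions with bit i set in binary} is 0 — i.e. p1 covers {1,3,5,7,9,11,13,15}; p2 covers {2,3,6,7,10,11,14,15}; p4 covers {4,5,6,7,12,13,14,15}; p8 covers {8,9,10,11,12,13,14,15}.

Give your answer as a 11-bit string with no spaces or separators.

s1 (pos 1,3,5,7,9,11,13,15): 0⊕0⊕1⊕0⊕1⊕0⊕0⊕0 = 0
s2 (pos 2,3,6,7,10,11,14,15): 0⊕0⊕0⊕0⊕1⊕0⊕1⊕0 = 0
s4 (pos 4,5,6,7,12,13,14,15): 1⊕1⊕0⊕0⊕0⊕0⊕1⊕0 = 1
s8 (pos 8,9,10,11,12,13,14,15): 1⊕1⊕1⊕0⊕0⊕0⊕1⊕0 = 0
Syndrome s8…s1 = 0100 → error at position 4.
Flip position 4: 000110011100010 → 000010011100010
Read data bits from positions 3,5,6,7,9,10,11,12,13,14,15: 01001100010

01001100010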